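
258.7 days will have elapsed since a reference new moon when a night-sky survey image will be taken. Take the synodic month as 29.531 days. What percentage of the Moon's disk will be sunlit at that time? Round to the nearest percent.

Reduce mod P: 258.7 − 8×29.531 = 22.45 d into the current lunation.
Elongation θ = 360° × 22.45/29.531 ≈ 273.7°.
With cos θ = 0.065, the lit fraction is (1 − 0.065)/2 ≈ 0.468, so 47%.

47%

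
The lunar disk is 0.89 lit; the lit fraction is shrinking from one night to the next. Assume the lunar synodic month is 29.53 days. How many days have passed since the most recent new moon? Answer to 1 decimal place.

17.9 days

Invert f = (1 − cos θ)/2 to get cos θ = 1 − 2(0.89) = -0.780, hence θ₀ = arccos -0.780 = 141.3°.
A waning Moon lies in 180°–360°, so θ = 360° − 141.3° = 218.7°.
That fraction of the synodic month is 218.7/360 × 29.53 d ≈ 17.94 d.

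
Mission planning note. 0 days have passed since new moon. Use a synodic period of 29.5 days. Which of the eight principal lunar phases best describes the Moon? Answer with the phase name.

At 0/29.5 of the cycle, θ ≈ 0° — the new moon range.

new moon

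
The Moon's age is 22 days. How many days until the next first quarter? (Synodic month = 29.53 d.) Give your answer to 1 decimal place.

14.9 days

First quarter occurs at elongation 90°, i.e. at age 29.53 × 90/360 = 7.383 d.
Already past this cycle's first quarter; the next is at 7.383 + 29.53 = 36.913 d, so 36.913 − 22 = 14.913 days.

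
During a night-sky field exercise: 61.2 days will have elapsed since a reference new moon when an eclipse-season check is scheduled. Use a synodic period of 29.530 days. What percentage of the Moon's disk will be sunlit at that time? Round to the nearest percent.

61.2/29.530 = 2.072 lunations, so 2 complete cycles and 2.14 d into the next.
Phase angle: θ = 360°·(2.14 d)/(29.530 d) = 26.1°.
cos 26.1° = 0.898, so f = (1 − 0.898)/2 = 0.051, so 5%.

5%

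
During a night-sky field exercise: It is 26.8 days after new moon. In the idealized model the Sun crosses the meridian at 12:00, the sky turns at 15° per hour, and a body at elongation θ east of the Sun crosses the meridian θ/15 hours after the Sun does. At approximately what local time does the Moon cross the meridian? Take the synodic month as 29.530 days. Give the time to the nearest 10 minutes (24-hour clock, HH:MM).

09:50

Phase angle: θ = 360°·(26.8 d)/(29.530 d) = 326.7°.
The Moon trails the Sun by θ/15 = 326.7/15 ≈ 21.78 hours.
12:00 + 21.781 h ≈ 09:47 → 09:50 to the nearest ten minutes.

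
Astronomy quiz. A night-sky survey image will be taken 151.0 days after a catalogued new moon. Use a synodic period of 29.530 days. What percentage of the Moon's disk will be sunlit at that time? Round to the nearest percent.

151.0 d spans 5 complete synodic months (5 × 29.530 = 147.65 d) plus 3.35 d.
Phase angle: θ = 360°·(3.35 d)/(29.530 d) = 40.8°.
With cos θ = 0.757, the lit fraction is (1 − 0.757)/2 ≈ 0.122, so 12%.

12%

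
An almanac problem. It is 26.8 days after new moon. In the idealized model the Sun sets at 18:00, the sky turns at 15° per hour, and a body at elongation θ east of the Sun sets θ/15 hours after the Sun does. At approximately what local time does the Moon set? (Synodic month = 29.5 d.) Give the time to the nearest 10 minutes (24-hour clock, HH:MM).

15:50

Elongation θ = 360° × 26.8/29.5 ≈ 327.1°.
At 15° of sky rotation per hour, 327.1° corresponds to a 21.80 h lag.
18:00 + 21.803 h ≈ 15:48 → 15:50 to the nearest ten minutes.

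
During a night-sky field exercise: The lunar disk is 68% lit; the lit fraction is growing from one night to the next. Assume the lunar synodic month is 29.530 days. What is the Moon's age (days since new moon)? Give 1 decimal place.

cos θ = 1 − 2f = -0.360, giving a principal value of 111.1°.
Waxing ⇒ before full, so θ = 111.1°.
At 360°/29.530 d per day, 111.1° corresponds to 9.11 days.

9.1 days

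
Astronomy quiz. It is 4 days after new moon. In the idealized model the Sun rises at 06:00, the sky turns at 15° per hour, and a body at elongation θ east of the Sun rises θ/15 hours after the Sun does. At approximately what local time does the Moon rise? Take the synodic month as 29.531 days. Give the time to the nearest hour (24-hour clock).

09:00

The Moon has covered 4/29.531 of its cycle, so θ ≈ 360° × 4/29.531 = 48.8°.
The Moon trails the Sun by θ/15 = 48.8/15 ≈ 3.25 hours.
06:00 + 3.25 h ≈ 09:15 → 09:00 to the nearest hour.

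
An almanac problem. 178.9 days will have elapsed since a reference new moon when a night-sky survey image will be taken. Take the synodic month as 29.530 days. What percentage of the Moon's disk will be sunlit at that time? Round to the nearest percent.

3%

178.9 d spans 6 complete synodic months (6 × 29.530 = 177.18 d) plus 1.72 d.
Phase angle: θ = 360°·(1.72 d)/(29.530 d) = 21.0°.
Illuminated fraction = (1 − cos 21.0°)/2 = (1 − 0.934)/2 ≈ 0.033, so 3%.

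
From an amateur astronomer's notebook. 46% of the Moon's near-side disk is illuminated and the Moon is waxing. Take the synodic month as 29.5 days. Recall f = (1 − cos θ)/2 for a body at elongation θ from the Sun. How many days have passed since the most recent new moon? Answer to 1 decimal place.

7.0 days

Invert f = (1 − cos θ)/2 to get cos θ = 1 − 2(0.46) = 0.080, hence θ₀ = arccos 0.080 = 85.4°.
Before full moon the principal value applies: θ = 85.4°.
Age = 29.5 × 85.4°/360° ≈ 7.00 days.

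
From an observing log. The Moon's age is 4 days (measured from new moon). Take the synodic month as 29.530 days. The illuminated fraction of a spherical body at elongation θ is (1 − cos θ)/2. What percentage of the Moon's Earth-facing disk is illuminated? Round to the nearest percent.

Phase angle: θ = 360°·(4 d)/(29.530 d) = 48.8°.
With cos θ = 0.659, the lit fraction is (1 − 0.659)/2 ≈ 0.170, so 17%.

17%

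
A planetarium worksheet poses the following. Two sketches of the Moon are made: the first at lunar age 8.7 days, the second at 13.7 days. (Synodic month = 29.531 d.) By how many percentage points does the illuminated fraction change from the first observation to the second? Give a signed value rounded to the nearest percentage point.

+35 percentage points

θ₁ = 360° × 8.7/29.531 = 106.1°, f₁ = (1 − cos θ₁)/2 = 0.638.
θ₂ = 360° × 13.7/29.531 = 167.0°, f₂ = (1 − cos θ₂)/2 = 0.987.
Change = f₂ − f₁ = +0.349 → +35 percentage points.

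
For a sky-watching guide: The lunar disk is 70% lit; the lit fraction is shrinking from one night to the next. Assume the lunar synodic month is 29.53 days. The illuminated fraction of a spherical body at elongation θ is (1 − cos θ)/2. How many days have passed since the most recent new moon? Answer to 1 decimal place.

20.2 days

From f = (1 − cos θ)/2: cos θ = 1 − 2×0.70 = -0.400; arccos → 113.6°.
Waning ⇒ past full, so θ = 360° − 113.6° = 246.4°.
That fraction of the synodic month is 246.4/360 × 29.53 d ≈ 20.21 d.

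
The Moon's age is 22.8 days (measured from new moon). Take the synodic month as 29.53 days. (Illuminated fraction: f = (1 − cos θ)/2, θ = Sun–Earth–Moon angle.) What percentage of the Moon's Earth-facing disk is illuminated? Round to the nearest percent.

Phase angle: θ = 360°·(22.8 d)/(29.53 d) = 278.0°.
With cos θ = 0.138, the lit fraction is (1 − 0.138)/2 ≈ 0.431, so 43%.

43%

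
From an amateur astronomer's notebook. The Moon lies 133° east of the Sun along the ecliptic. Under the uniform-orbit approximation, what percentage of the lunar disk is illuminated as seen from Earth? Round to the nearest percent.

Half-versine of 133°: (1 − (-0.682))/2 = 0.841, i.e. 84%.

84%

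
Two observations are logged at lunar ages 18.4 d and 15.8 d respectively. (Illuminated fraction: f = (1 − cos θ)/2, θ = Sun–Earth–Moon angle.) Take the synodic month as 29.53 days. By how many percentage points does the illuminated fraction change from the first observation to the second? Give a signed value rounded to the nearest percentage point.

θ₁ = 360° × 18.4/29.53 = 224.3°, f₁ = (1 − cos θ₁)/2 = 0.858.
θ₂ = 360° × 15.8/29.53 = 192.6°, f₂ = (1 − cos θ₂)/2 = 0.988.
Change = f₂ − f₁ = +0.130 → +13 percentage points.

+13 percentage points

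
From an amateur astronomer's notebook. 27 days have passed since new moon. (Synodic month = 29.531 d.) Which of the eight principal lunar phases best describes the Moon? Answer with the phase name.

At 27/29.531 of the cycle, θ ≈ 329° — the waning crescent range.

waning crescent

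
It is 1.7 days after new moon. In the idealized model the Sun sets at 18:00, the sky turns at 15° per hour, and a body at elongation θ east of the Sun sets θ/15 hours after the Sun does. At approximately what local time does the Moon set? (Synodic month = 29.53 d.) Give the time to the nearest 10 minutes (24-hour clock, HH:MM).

19:20

Phase angle: θ = 360°·(1.7 d)/(29.53 d) = 20.7°.
The Moon trails the Sun by θ/15 = 20.7/15 ≈ 1.38 hours.
18:00 + 1.382 h ≈ 19:23 → 19:20 to the nearest ten minutes.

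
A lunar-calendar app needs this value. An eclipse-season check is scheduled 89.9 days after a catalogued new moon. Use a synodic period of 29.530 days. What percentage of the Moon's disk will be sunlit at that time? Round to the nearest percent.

89.9 d spans 3 complete synodic months (3 × 29.530 = 88.59 d) plus 1.31 d.
Phase angle: θ = 360°·(1.31 d)/(29.530 d) = 16.0°.
Illuminated fraction = (1 − cos 16.0°)/2 = (1 − 0.961)/2 ≈ 0.019, so 2%.

2%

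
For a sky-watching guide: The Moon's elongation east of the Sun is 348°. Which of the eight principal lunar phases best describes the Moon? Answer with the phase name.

348° lies in the new moon sector of the 8-phase cycle.

new moon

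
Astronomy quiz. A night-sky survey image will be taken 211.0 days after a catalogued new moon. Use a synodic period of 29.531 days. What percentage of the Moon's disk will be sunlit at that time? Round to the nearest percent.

19%

211.0 d spans 7 complete synodic months (7 × 29.531 = 206.72 d) plus 4.28 d.
Phase angle: θ = 360°·(4.28 d)/(29.531 d) = 52.2°.
Illuminated fraction = (1 − cos 52.2°)/2 = (1 − 0.613)/2 ≈ 0.194, so 19%.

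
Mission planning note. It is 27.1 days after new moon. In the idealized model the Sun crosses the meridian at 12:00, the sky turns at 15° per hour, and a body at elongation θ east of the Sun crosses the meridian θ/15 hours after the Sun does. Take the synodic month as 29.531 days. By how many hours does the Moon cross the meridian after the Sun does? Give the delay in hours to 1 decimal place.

Elongation θ = 360° × 27.1/29.531 ≈ 330.4°.
The Moon trails the Sun by θ/15 = 330.4/15 ≈ 22.02 hours.
So the Moon crosses the meridian 22.02 h after the Sun.

22.0 h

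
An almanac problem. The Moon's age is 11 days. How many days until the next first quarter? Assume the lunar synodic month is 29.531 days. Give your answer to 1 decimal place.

25.9 days

First quarter is 0.25 of the way through the cycle: age 0.25 × 29.531 = 7.383 d.
This lunation's first quarter (7.383 d) has passed, so add one period: 36.914 − 11 = 25.914 days.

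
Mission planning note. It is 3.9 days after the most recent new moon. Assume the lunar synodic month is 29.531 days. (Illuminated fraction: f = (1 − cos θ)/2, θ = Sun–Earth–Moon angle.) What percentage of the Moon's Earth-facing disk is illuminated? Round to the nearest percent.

Elongation θ = 360° × 3.9/29.531 ≈ 47.5°.
With cos θ = 0.675, the lit fraction is (1 − 0.675)/2 ≈ 0.162, so 16%.

16%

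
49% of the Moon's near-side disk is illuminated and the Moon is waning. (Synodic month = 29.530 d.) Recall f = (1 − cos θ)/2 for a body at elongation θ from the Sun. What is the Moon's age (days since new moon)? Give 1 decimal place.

cos θ = 1 − 2f = 0.020, giving a principal value of 88.9°.
Since the Moon is past full (waning), take the reflex angle: θ = 360° − 88.9° = 271.1°.
Age = 29.530 × 271.1°/360° ≈ 22.24 days.

22.2 days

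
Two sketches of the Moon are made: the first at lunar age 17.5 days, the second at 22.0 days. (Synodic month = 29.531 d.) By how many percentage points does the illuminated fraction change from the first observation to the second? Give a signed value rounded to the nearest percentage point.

-40 pp

θ₁ = 360° × 17.5/29.531 = 213.3°, f₁ = (1 − cos θ₁)/2 = 0.918.
θ₂ = 360° × 22.0/29.531 = 268.2°, f₂ = (1 − cos θ₂)/2 = 0.516.
Change = f₂ − f₁ = -0.402 → -40 percentage points.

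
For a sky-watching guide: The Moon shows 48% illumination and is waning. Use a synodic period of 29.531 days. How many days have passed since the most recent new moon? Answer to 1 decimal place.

Invert f = (1 − cos θ)/2 to get cos θ = 1 − 2(0.48) = 0.040, hence θ₀ = arccos 0.040 = 87.7°.
A waning Moon lies in 180°–360°, so θ = 360° − 87.7° = 272.3°.
That fraction of the synodic month is 272.3/360 × 29.531 d ≈ 22.34 d.

22.3 days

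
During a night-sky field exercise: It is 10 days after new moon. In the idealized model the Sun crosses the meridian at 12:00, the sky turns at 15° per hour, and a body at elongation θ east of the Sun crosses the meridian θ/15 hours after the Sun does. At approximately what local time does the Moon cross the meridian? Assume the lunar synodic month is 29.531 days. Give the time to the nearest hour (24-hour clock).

20:00

The Moon has covered 10/29.531 of its cycle, so θ ≈ 360° × 10/29.531 = 121.9°.
At 15° of sky rotation per hour, 121.9° corresponds to a 8.13 h lag.
12:00 + 8.13 h ≈ 20:08 → 20:00 to the nearest hour.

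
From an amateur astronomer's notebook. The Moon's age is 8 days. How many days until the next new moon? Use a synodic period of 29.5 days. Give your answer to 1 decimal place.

21.5 days

One full lunation from the last new moon is 29.5 d; remaining = 29.5 − 8 = 21.500 d.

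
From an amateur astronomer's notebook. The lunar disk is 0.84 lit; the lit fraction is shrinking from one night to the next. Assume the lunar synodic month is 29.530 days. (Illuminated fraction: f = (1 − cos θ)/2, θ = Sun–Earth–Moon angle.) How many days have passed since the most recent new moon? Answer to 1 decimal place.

From f = (1 − cos θ)/2: cos θ = 1 − 2×0.84 = -0.680; arccos → 132.8°.
A waning Moon lies in 180°–360°, so θ = 360° − 132.8° = 227.2°.
That fraction of the synodic month is 227.2/360 × 29.530 d ≈ 18.63 d.

18.6 days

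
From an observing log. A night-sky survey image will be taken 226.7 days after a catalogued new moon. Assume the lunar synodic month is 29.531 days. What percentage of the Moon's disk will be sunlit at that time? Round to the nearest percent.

72%

226.7/29.531 = 7.677 lunations, so 7 complete cycles and 19.98 d into the next.
Phase angle: θ = 360°·(19.98 d)/(29.531 d) = 243.6°.
With cos θ = (-0.445), the lit fraction is (1 − (-0.445))/2 ≈ 0.722, so 72%.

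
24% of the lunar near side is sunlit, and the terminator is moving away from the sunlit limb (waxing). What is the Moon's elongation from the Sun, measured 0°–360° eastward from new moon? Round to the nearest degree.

59°

From f = (1 − cos θ)/2: cos θ = 1 − 2×0.24 = 0.520; arccos → 58.7°.
Before full moon the principal value applies: θ = 58.7°.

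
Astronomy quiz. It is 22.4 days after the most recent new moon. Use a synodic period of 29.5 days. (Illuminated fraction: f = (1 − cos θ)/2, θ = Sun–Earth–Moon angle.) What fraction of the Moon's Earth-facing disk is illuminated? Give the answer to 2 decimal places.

0.47

Elongation θ = 360° × 22.4/29.5 ≈ 273.4°.
With cos θ = 0.059, the lit fraction is (1 − 0.059)/2 ≈ 0.471.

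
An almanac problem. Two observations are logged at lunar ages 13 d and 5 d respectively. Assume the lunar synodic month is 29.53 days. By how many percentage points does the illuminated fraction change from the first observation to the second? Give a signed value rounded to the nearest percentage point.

-71 pp

First observation: θ = 360°·13/29.53 = 158.5°, so f = 0.965.
Second observation: θ = 61.0°, f = 0.257.
Δf = 0.257 − 0.965 = -0.708, i.e. -71 pp.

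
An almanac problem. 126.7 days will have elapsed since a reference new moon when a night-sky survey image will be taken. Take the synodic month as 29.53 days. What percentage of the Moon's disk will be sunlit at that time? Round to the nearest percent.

Reduce mod P: 126.7 − 4×29.53 = 8.58 d into the current lunation.
Elongation θ = 360° × 8.58/29.53 ≈ 104.6°.
With cos θ = (-0.252), the lit fraction is (1 − (-0.252))/2 ≈ 0.626, so 63%.

63%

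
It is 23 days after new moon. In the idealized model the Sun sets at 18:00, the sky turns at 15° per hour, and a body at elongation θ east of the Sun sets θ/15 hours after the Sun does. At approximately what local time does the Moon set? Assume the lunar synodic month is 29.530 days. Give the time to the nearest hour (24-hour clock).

Elongation θ = 360° × 23/29.530 ≈ 280.4°.
At 15° of sky rotation per hour, 280.4° corresponds to a 18.69 h lag.
18:00 + 18.69 h ≈ 12:42 → 13:00 to the nearest hour.

13:00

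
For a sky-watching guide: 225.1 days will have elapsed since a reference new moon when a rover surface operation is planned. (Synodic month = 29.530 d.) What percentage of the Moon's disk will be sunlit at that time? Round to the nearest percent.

225.1/29.530 = 7.623 lunations, so 7 complete cycles and 18.39 d into the next.
Elongation θ = 360° × 18.39/29.530 ≈ 224.2°.
cos 224.2° = (-0.717), so f = (1 − (-0.717))/2 = 0.859, so 86%.

86%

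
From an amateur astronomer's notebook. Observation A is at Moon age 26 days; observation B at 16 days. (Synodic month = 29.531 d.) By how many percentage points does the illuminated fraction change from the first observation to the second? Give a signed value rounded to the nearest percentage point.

+85 pp

First observation: θ = 360°·26/29.531 = 317.0°, so f = 0.135.
Second observation: θ = 195.0°, f = 0.983.
Δf = 0.983 − 0.135 = +0.848, i.e. +85 pp.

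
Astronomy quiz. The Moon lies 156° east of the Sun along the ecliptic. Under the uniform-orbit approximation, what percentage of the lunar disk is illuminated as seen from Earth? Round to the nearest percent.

Half-versine of 156°: (1 − (-0.914))/2 = 0.957, i.e. 96%.

96%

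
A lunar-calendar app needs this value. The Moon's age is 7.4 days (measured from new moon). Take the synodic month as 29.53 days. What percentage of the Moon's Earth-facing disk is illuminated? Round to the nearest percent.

50%

Phase angle: θ = 360°·(7.4 d)/(29.53 d) = 90.2°.
With cos θ = (-0.004), the lit fraction is (1 − (-0.004))/2 ≈ 0.502, so 50%.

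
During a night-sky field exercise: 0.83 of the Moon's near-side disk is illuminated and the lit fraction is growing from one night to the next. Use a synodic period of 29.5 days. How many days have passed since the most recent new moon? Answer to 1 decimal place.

From f = (1 − cos θ)/2: cos θ = 1 − 2×0.83 = -0.660; arccos → 131.3°.
Waxing ⇒ before full, so θ = 131.3°.
Age = 29.5 × 131.3°/360° ≈ 10.76 days.

10.8 days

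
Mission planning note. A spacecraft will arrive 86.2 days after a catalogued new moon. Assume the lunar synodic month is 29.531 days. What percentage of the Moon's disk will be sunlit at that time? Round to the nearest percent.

6%

86.2 d spans 2 complete synodic months (2 × 29.531 = 59.06 d) plus 27.14 d.
Elongation θ = 360° × 27.14/29.531 ≈ 330.8°.
With cos θ = 0.873, the lit fraction is (1 − 0.873)/2 ≈ 0.063, so 6%.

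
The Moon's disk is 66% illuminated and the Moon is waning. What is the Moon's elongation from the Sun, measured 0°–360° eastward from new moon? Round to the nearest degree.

251°

From f = (1 − cos θ)/2: cos θ = 1 − 2×0.66 = -0.320; arccos → 108.7°.
Waning ⇒ past full, so θ = 360° − 108.7° = 251.3°.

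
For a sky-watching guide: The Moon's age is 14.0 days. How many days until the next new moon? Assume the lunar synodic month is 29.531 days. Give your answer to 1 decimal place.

15.5 days

The next new moon completes the synodic month: 29.531 − 14.0 = 15.531 days.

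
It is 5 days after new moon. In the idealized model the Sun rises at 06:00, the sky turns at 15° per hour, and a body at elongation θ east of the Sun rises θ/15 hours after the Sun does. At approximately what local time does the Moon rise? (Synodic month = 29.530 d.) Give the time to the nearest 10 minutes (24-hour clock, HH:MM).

10:00

Elongation θ = 360° × 5/29.530 ≈ 61.0°.
The Moon trails the Sun by θ/15 = 61.0/15 ≈ 4.06 hours.
06:00 + 4.064 h ≈ 10:04 → 10:00 to the nearest ten minutes.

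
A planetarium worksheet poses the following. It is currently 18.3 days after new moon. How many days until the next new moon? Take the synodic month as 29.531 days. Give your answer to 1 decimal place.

One full lunation from the last new moon is 29.531 d; remaining = 29.531 − 18.3 = 11.231 d.

11.2 days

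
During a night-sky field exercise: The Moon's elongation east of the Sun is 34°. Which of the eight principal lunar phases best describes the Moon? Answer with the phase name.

waxing crescent

The waxing crescent sector spans roughly 22°–68°; 34° falls inside it.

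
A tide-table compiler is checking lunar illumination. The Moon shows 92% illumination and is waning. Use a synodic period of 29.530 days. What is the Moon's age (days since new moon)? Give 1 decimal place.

17.5 days

From f = (1 − cos θ)/2: cos θ = 1 − 2×0.92 = -0.840; arccos → 147.1°.
Waning ⇒ past full, so θ = 360° − 147.1° = 212.9°.
That fraction of the synodic month is 212.9/360 × 29.530 d ≈ 17.46 d.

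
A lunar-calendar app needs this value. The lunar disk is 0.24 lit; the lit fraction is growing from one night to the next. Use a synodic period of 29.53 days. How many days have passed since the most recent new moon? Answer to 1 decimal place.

cos θ = 1 − 2f = 0.520, giving a principal value of 58.7°.
The Moon is waxing (0°–180°), so θ = 58.7° directly.
That fraction of the synodic month is 58.7/360 × 29.53 d ≈ 4.81 d.

4.8 days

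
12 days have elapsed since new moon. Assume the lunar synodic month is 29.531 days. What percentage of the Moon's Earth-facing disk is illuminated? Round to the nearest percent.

Phase angle: θ = 360°·(12 d)/(29.531 d) = 146.3°.
cos 146.3° = (-0.832), so f = (1 − (-0.832))/2 = 0.916, so 92%.

92%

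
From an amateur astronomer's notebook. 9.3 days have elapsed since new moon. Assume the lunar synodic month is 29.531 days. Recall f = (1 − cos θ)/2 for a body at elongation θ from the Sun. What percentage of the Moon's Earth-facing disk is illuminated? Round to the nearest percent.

70%

Elongation θ = 360° × 9.3/29.531 ≈ 113.4°.
With cos θ = (-0.397), the lit fraction is (1 − (-0.397))/2 ≈ 0.698, so 70%.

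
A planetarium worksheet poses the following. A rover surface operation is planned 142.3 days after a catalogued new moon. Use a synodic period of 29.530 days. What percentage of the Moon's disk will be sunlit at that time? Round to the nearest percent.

142.3/29.530 = 4.819 lunations, so 4 complete cycles and 24.18 d into the next.
The Moon has covered 24.18/29.530 of its cycle, so θ ≈ 360° × 24.18/29.530 = 294.8°.
With cos θ = 0.419, the lit fraction is (1 − 0.419)/2 ≈ 0.290, so 29%.

29%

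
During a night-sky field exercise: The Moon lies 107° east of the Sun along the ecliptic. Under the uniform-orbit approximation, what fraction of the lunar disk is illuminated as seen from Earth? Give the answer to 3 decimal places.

f = (1 − cos 107°)/2 = (1 − (-0.292))/2 ≈ 0.646.

0.646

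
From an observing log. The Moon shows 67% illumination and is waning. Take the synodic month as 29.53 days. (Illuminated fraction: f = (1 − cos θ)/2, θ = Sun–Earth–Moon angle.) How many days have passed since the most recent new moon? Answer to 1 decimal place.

cos θ = 1 − 2f = -0.340, giving a principal value of 109.9°.
Since the Moon is past full (waning), take the reflex angle: θ = 360° − 109.9° = 250.1°.
That fraction of the synodic month is 250.1/360 × 29.53 d ≈ 20.52 d.

20.5 days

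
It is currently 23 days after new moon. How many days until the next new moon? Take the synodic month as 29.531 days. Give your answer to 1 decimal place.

One full lunation from the last new moon is 29.531 d; remaining = 29.531 − 23 = 6.531 d.

6.5 days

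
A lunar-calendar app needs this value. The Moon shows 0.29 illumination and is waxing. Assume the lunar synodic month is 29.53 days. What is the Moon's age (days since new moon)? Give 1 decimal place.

5.3 days

From f = (1 − cos θ)/2: cos θ = 1 − 2×0.29 = 0.420; arccos → 65.2°.
Before full moon the principal value applies: θ = 65.2°.
That fraction of the synodic month is 65.2/360 × 29.53 d ≈ 5.35 d.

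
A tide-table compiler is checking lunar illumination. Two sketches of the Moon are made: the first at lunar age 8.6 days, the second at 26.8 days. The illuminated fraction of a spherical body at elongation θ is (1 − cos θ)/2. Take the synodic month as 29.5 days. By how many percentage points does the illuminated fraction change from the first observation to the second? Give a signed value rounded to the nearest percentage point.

First observation: θ = 360°·8.6/29.5 = 104.9°, so f = 0.629.
Second observation: θ = 327.1°, f = 0.080.
Δf = 0.080 − 0.629 = -0.549, i.e. -55 pp.

-55 pp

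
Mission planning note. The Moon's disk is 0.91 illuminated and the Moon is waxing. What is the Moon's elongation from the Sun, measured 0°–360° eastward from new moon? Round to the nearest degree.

From f = (1 − cos θ)/2: cos θ = 1 − 2×0.91 = -0.820; arccos → 145.1°.
Waxing ⇒ before full, so θ = 145.1°.

145°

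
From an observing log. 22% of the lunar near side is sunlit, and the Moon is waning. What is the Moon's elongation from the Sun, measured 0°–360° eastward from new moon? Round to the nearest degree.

Invert f = (1 − cos θ)/2 to get cos θ = 1 − 2(0.22) = 0.560, hence θ₀ = arccos 0.560 = 55.9°.
Since the Moon is past full (waning), take the reflex angle: θ = 360° − 55.9° = 304.1°.

304°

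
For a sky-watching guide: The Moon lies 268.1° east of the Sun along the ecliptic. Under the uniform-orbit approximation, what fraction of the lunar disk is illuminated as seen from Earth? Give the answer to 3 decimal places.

0.517

cos 268.1° = (-0.033), so f = (1 − (-0.033))/2 = 0.517.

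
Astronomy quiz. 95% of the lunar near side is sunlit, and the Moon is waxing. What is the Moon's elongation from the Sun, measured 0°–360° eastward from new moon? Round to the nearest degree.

Invert f = (1 − cos θ)/2 to get cos θ = 1 − 2(0.95) = -0.900, hence θ₀ = arccos -0.900 = 154.2°.
Waxing ⇒ before full, so θ = 154.2°.

154°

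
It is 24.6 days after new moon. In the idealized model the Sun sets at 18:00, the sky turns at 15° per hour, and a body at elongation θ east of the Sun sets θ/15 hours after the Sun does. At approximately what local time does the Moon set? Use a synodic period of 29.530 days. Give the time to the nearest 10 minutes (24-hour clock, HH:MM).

The Moon has covered 24.6/29.530 of its cycle, so θ ≈ 360° × 24.6/29.530 = 299.9°.
The Moon trails the Sun by θ/15 = 299.9/15 ≈ 19.99 hours.
18:00 + 19.993 h ≈ 14:00 → 14:00 to the nearest ten minutes.

14:00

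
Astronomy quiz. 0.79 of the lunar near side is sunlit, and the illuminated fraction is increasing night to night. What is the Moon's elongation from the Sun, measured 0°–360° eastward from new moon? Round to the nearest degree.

From f = (1 − cos θ)/2: cos θ = 1 − 2×0.79 = -0.580; arccos → 125.5°.
Waxing ⇒ before full, so θ = 125.5°.

125°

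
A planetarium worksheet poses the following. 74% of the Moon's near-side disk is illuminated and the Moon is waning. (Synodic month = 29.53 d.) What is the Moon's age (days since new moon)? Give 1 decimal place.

cos θ = 1 − 2f = -0.480, giving a principal value of 118.7°.
A waning Moon lies in 180°–360°, so θ = 360° − 118.7° = 241.3°.
Age = 29.53 × 241.3°/360° ≈ 19.79 days.

19.8 days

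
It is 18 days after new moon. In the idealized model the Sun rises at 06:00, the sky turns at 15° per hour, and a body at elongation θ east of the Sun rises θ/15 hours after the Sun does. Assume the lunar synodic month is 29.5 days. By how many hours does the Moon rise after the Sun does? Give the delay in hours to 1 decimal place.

14.6 h

Phase angle: θ = 360°·(18 d)/(29.5 d) = 219.7°.
The Moon trails the Sun by θ/15 = 219.7/15 ≈ 14.64 hours.
So the Moon rises 14.64 h after the Sun.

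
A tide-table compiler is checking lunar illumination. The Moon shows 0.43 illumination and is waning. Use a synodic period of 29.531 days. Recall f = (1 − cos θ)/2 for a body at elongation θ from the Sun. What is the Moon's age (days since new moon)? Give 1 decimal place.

22.8 days

From f = (1 − cos θ)/2: cos θ = 1 − 2×0.43 = 0.140; arccos → 82.0°.
Since the Moon is past full (waning), take the reflex angle: θ = 360° − 82.0° = 278.0°.
At 360°/29.531 d per day, 278.0° corresponds to 22.81 days.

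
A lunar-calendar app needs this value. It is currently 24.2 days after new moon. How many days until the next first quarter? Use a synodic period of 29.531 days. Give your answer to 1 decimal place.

12.7 days

First quarter is 0.25 of the way through the cycle: age 0.25 × 29.531 = 7.383 d.
This lunation's first quarter (7.383 d) has passed, so add one period: 36.914 − 24.2 = 12.714 days.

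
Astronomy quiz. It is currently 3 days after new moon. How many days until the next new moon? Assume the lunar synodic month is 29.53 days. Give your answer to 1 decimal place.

The next new moon completes the synodic month: 29.53 − 3 = 26.530 days.

26.5 days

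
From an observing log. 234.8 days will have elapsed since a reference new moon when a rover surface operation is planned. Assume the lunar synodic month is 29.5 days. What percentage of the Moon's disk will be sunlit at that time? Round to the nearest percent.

2%

234.8 d spans 7 complete synodic months (7 × 29.5 = 206.50 d) plus 28.30 d.
Phase angle: θ = 360°·(28.30 d)/(29.5 d) = 345.4°.
Illuminated fraction = (1 − cos 345.4°)/2 = (1 − 0.968)/2 ≈ 0.016, so 2%.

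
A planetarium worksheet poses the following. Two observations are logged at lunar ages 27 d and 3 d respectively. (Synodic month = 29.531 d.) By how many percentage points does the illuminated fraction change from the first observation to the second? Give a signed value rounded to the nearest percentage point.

θ₁ = 360° × 27/29.531 = 329.1°, f₁ = (1 − cos θ₁)/2 = 0.071.
θ₂ = 360° × 3/29.531 = 36.6°, f₂ = (1 − cos θ₂)/2 = 0.098.
Change = f₂ − f₁ = +0.028 → +3 percentage points.

+3 percentage points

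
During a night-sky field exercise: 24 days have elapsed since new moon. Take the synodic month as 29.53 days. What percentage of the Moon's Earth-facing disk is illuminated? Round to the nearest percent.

31%

Phase angle: θ = 360°·(24 d)/(29.53 d) = 292.6°.
With cos θ = 0.384, the lit fraction is (1 − 0.384)/2 ≈ 0.308, so 31%.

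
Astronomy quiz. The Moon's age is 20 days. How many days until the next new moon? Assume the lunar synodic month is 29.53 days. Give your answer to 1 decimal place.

The next new moon completes the synodic month: 29.53 − 20 = 9.530 days.

9.5 days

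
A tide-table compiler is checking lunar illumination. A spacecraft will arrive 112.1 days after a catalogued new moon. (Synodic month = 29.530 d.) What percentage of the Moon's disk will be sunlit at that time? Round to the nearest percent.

36%

112.1 d spans 3 complete synodic months (3 × 29.530 = 88.59 d) plus 23.51 d.
Elongation θ = 360° × 23.51/29.530 ≈ 286.6°.
cos 286.6° = 0.286, so f = (1 − 0.286)/2 = 0.357, so 36%.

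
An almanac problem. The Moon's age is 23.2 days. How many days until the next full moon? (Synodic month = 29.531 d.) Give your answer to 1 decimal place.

21.1 days

Full moon occurs at elongation 180°, i.e. at age 29.531 × 180/360 = 14.765 d.
This lunation's full moon (14.765 d) has passed, so add one period: 44.296 − 23.2 = 21.096 days.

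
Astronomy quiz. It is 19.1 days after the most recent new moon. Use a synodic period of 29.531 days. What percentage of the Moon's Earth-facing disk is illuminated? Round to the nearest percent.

80%

Phase angle: θ = 360°·(19.1 d)/(29.531 d) = 232.8°.
With cos θ = (-0.604), the lit fraction is (1 − (-0.604))/2 ≈ 0.802, so 80%.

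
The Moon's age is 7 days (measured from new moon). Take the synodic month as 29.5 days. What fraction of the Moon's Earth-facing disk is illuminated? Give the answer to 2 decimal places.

0.46

Phase angle: θ = 360°·(7 d)/(29.5 d) = 85.4°.
Illuminated fraction = (1 − cos 85.4°)/2 = (1 − 0.080)/2 ≈ 0.460.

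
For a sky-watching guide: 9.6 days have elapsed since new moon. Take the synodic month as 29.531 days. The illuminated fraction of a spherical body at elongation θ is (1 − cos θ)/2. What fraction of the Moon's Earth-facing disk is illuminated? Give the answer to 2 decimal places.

Phase angle: θ = 360°·(9.6 d)/(29.531 d) = 117.0°.
With cos θ = (-0.454), the lit fraction is (1 − (-0.454))/2 ≈ 0.727.

0.73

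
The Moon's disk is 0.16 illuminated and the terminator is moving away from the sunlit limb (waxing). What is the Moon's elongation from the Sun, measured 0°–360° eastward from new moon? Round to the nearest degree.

Invert f = (1 − cos θ)/2 to get cos θ = 1 − 2(0.16) = 0.680, hence θ₀ = arccos 0.680 = 47.2°.
Waxing ⇒ before full, so θ = 47.2°.

47°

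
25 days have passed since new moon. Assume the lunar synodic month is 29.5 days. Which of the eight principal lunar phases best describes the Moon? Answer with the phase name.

waning crescent

θ ≈ 360° × 25/29.5 = 305°, which falls in the waning crescent sector.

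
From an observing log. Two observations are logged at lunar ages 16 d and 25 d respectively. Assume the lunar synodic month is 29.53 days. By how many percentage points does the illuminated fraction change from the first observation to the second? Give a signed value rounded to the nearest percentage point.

-77 percentage points

First observation: θ = 360°·16/29.53 = 195.1°, so f = 0.983.
Second observation: θ = 304.8°, f = 0.215.
Δf = 0.215 − 0.983 = -0.768, i.e. -77 pp.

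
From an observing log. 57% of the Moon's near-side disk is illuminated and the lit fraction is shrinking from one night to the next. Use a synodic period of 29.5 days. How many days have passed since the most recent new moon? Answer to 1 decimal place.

cos θ = 1 − 2f = -0.140, giving a principal value of 98.0°.
Since the Moon is past full (waning), take the reflex angle: θ = 360° − 98.0° = 262.0°.
Age = 29.5 × 262.0°/360° ≈ 21.47 days.

21.5 days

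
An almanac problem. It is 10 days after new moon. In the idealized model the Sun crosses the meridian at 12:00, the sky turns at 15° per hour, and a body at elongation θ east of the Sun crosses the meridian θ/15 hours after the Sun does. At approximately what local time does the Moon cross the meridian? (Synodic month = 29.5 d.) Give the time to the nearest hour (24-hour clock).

20:00

The Moon has covered 10/29.5 of its cycle, so θ ≈ 360° × 10/29.5 = 122.0°.
At 15° of sky rotation per hour, 122.0° corresponds to a 8.14 h lag.
12:00 + 8.14 h ≈ 20:08 → 20:00 to the nearest hour.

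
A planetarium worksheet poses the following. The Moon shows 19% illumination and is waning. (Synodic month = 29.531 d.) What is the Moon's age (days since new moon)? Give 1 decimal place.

cos θ = 1 − 2f = 0.620, giving a principal value of 51.7°.
Waning ⇒ past full, so θ = 360° − 51.7° = 308.3°.
That fraction of the synodic month is 308.3/360 × 29.531 d ≈ 25.29 d.

25.3 days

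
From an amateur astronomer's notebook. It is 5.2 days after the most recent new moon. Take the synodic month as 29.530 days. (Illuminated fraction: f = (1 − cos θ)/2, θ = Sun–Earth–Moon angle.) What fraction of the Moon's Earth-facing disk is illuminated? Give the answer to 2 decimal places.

Phase angle: θ = 360°·(5.2 d)/(29.530 d) = 63.4°.
With cos θ = 0.448, the lit fraction is (1 − 0.448)/2 ≈ 0.276.

0.28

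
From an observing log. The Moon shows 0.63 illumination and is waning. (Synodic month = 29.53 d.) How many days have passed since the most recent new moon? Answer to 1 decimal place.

cos θ = 1 − 2f = -0.260, giving a principal value of 105.1°.
Waning ⇒ past full, so θ = 360° − 105.1° = 254.9°.
At 360°/29.53 d per day, 254.9° corresponds to 20.91 days.

20.9 days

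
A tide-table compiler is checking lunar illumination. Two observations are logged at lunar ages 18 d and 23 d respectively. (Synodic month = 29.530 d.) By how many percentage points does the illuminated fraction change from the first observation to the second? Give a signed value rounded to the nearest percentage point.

-48 pp

First observation: θ = 360°·18/29.530 = 219.4°, so f = 0.886.
Second observation: θ = 280.4°, f = 0.410.
Δf = 0.410 − 0.886 = -0.476, i.e. -48 pp.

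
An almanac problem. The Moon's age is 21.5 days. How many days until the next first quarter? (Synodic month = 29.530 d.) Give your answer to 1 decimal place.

First quarter occurs at elongation 90°, i.e. at age 29.530 × 90/360 = 7.383 d.
Already past this cycle's first quarter; the next is at 7.383 + 29.530 = 36.913 d, so 36.913 − 21.5 = 15.413 days.

15.4 days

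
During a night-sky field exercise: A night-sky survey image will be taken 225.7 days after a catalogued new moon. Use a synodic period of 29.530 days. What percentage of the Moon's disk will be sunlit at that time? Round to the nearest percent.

81%

225.7/29.530 = 7.643 lunations, so 7 complete cycles and 18.99 d into the next.
Phase angle: θ = 360°·(18.99 d)/(29.530 d) = 231.5°.
cos 231.5° = (-0.622), so f = (1 − (-0.622))/2 = 0.811, so 81%.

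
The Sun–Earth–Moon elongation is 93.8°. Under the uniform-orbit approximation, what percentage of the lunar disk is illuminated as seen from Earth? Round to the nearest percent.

Half-versine of 93.8°: (1 − (-0.066))/2 = 0.533, i.e. 53%.

53%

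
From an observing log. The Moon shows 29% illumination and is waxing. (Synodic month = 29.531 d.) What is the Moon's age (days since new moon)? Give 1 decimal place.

From f = (1 − cos θ)/2: cos θ = 1 − 2×0.29 = 0.420; arccos → 65.2°.
Waxing ⇒ before full, so θ = 65.2°.
That fraction of the synodic month is 65.2/360 × 29.531 d ≈ 5.35 d.

5.3 days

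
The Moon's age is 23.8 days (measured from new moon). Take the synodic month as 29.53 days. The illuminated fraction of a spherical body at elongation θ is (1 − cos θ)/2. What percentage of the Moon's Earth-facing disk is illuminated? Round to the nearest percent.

33%

The Moon has covered 23.8/29.53 of its cycle, so θ ≈ 360° × 23.8/29.53 = 290.1°.
With cos θ = 0.344, the lit fraction is (1 − 0.344)/2 ≈ 0.328, so 33%.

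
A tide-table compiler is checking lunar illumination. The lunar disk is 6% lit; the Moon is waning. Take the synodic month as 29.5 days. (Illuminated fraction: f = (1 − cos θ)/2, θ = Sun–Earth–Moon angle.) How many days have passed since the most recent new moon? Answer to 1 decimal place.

From f = (1 − cos θ)/2: cos θ = 1 − 2×0.06 = 0.880; arccos → 28.4°.
Since the Moon is past full (waning), take the reflex angle: θ = 360° − 28.4° = 331.6°.
Age = 29.5 × 331.6°/360° ≈ 27.18 days.

27.2 days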